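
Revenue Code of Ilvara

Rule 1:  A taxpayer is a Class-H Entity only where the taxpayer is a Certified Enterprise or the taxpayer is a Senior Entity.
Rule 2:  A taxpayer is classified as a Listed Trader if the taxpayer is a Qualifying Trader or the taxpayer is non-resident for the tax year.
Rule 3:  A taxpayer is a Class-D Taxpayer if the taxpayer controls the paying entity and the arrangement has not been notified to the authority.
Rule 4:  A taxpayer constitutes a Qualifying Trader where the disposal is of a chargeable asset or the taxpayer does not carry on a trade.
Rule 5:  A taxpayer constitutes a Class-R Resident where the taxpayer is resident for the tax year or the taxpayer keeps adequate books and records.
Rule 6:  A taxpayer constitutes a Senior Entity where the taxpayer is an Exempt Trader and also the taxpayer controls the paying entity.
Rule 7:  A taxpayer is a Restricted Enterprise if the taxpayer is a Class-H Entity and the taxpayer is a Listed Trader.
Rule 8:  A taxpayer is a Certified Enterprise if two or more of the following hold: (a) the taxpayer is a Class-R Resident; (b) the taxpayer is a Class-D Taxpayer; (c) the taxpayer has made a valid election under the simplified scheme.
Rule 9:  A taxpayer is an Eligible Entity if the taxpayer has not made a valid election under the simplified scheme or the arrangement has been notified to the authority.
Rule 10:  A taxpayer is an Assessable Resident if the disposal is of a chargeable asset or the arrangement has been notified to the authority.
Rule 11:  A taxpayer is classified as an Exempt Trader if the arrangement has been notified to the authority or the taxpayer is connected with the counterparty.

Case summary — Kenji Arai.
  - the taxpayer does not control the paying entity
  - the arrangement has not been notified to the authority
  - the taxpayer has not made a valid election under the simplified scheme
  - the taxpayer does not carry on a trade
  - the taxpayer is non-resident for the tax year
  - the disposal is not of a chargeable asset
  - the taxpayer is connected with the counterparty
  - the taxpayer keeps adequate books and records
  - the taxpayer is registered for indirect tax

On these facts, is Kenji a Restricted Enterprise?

No

rule 5 — Class-R Resident: [the taxpayer is resident for the tax year? no] OR [the taxpayer keeps adequate books and records? yes] → satisfied.
rule 3 — Class-D Taxpayer: [the taxpayer controls the paying entity? no] AND [the arrangement has not been notified to the authority? yes] → not satisfied.
rule 8 — Certified Enterprise: Class-R Resident (rule 5)? yes; Class-D Taxpayer (rule 3)? no; the taxpayer has made a valid election under the simplified scheme? no — 1 of 3 hold (need ≥2) → not satisfied.
rule 11 — Exempt Trader: [the arrangement has been notified to the authority? no] OR [the taxpayer is connected with the counterparty? yes] → satisfied.
rule 6 — Senior Entity: [Exempt Trader (rule 11)? yes] AND [the taxpayer controls the paying entity? no] → not satisfied.
rule 1 — Class-H Entity: [Certified Enterprise (rule 8)? no] OR [Senior Entity (rule 6)? no] → not satisfied.
rule 4 — Qualifying Trader: [the disposal is of a chargeable asset? no] OR [the taxpayer does not carry on a trade? yes] → satisfied.
rule 2 — Listed Trader: [Qualifying Trader (rule 4)? yes] OR [the taxpayer is non-resident for the tax year? yes] → satisfied.
rule 7 — Restricted Enterprise: [Class-H Entity (rule 1)? no] AND [Listed Trader (rule 2)? yes] → not satisfied.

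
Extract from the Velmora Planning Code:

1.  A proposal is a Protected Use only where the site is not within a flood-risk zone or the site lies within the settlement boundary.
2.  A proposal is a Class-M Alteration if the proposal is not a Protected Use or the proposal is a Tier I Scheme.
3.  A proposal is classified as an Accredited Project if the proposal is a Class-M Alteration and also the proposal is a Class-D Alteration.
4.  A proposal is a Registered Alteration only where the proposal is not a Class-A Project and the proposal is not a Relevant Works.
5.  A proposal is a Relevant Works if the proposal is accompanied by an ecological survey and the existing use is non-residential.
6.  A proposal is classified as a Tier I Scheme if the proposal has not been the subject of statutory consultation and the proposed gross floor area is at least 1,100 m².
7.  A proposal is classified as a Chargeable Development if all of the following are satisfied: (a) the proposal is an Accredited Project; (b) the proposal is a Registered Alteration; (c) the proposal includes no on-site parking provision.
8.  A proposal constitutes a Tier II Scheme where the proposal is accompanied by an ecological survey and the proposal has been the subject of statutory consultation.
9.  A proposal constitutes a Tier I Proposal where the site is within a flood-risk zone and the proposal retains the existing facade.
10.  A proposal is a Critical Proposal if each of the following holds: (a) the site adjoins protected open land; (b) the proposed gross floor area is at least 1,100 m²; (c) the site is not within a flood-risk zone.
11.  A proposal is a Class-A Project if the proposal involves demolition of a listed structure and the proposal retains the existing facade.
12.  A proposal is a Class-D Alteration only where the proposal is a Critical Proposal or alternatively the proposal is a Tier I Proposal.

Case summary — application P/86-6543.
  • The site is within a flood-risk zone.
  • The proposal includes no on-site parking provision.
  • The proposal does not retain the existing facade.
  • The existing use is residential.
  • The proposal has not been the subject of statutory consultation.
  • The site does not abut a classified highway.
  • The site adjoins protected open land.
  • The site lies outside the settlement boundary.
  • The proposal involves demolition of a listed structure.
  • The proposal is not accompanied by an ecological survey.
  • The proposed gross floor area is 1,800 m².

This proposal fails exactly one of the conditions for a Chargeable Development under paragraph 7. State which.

Accredited Project

Under paragraph 1: the site is not within a flood-risk zone? no; or the site lies within the settlement boundary? no. So the proposal is not a Protected Use.
Under paragraph 6: the proposal has not been the subject of statutory consultation? yes; and proposed gross floor area: 1,800 m² ≥ 1,100 m²? yes. So the proposal is a Tier I Scheme.
Under paragraph 2: not a Protected Use (paragraph 1)? yes; or Tier I Scheme (paragraph 6)? yes. So the proposal is a Class-M Alteration.
Under paragraph 10: the site adjoins protected open land? yes; and proposed gross floor area: 1,800 m² ≥ 1,100 m²? yes; and the site is not within a flood-risk zone? no. So the proposal is not a Critical Proposal.
Under paragraph 9: the site is within a flood-risk zone? yes; and the proposal retains the existing facade? no. So the proposal is not a Tier I Proposal.
Under paragraph 12: Critical Proposal (paragraph 10)? no; or Tier I Proposal (paragraph 9)? no. So the proposal is not a Class-D Alteration.
Under paragraph 3: Class-M Alteration (paragraph 2)? yes; and Class-D Alteration (paragraph 12)? no. So the proposal is not an Accredited Project.
Under paragraph 11: the proposal involves demolition of a listed structure? yes; and the proposal retains the existing facade? no. So the proposal is not a Class-A Project.
Under paragraph 5: the proposal is accompanied by an ecological survey? no; and the existing use is non-residential? no. So the proposal is not a Relevant Works.
Under paragraph 4: not a Class-A Project (paragraph 11)? yes; and not a Relevant Works (paragraph 5)? yes. So the proposal is a Registered Alteration.
Under paragraph 7: Accredited Project (paragraph 3)? no; and Registered Alteration (paragraph 4)? yes; and the proposal includes no on-site parking provision? yes. So the proposal is not a Chargeable Development.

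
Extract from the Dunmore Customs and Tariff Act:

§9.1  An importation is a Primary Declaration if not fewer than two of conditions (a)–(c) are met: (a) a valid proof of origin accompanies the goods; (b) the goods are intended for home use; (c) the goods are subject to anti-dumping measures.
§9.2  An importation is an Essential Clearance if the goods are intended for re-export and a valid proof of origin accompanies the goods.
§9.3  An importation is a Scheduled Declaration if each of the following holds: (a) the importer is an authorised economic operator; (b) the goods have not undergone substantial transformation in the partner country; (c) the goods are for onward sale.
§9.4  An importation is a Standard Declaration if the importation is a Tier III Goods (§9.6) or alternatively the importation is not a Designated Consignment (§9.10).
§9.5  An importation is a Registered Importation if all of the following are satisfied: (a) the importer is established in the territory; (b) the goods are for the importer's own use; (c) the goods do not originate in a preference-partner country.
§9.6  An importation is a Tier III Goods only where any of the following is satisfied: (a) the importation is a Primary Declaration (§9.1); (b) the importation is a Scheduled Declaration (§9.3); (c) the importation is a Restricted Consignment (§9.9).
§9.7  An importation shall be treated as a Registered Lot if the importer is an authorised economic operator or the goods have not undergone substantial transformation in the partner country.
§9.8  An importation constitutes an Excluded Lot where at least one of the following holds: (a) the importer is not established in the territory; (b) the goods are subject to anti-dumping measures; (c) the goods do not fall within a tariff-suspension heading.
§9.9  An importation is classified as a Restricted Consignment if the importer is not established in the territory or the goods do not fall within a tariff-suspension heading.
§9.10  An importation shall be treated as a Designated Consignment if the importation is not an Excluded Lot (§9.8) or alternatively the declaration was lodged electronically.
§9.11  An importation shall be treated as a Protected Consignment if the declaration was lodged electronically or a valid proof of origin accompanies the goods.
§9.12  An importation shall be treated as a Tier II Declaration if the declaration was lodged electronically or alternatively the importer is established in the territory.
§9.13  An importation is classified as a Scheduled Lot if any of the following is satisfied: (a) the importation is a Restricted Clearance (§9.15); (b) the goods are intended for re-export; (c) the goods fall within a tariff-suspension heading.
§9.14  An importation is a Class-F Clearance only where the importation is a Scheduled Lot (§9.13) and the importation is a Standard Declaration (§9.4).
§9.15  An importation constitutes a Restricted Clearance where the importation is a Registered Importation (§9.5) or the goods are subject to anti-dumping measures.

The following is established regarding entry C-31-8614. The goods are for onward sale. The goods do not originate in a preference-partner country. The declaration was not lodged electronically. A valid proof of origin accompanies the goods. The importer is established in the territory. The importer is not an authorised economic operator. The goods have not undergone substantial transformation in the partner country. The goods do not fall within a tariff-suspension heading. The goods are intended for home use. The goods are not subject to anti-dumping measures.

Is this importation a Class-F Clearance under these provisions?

No

§9.5 — Registered Importation: [the importer is established in the territory? yes] AND [the goods are for the importer's own use? no] AND [the goods do not originate in a preference-partner country? yes] → not satisfied.
§9.15 — Restricted Clearance: [Registered Importation (§9.5)? no] OR [the goods are subject to anti-dumping measures? no] → not satisfied.
§9.13 — Scheduled Lot: [Restricted Clearance (§9.15)? no] OR [the goods are intended for re-export? no] OR [the goods fall within a tariff-suspension heading? no] → not satisfied.
§9.1 — Primary Declaration: a valid proof of origin accompanies the goods? yes; the goods are intended for home use? yes; the goods are subject to anti-dumping measures? no — 2 of 3 hold (need ≥2) → satisfied.
§9.3 — Scheduled Declaration: [the importer is an authorised economic operator? no] AND [the goods have not undergone substantial transformation in the partner country? yes] AND [the goods are for onward sale? yes] → not satisfied.
§9.9 — Restricted Consignment: [the importer is not established in the territory? no] OR [the goods do not fall within a tariff-suspension heading? yes] → satisfied.
§9.6 — Tier III Goods: [Primary Declaration (§9.1)? yes] OR [Scheduled Declaration (§9.3)? no] OR [Restricted Consignment (§9.9)? yes] → satisfied.
§9.8 — Excluded Lot: [the importer is not established in the territory? no] OR [the goods are subject to anti-dumping measures? no] OR [the goods do not fall within a tariff-suspension heading? yes] → satisfied.
§9.10 — Designated Consignment: [not an Excluded Lot (§9.8)? no] OR [the declaration was lodged electronically? no] → not satisfied.
§9.4 — Standard Declaration: [Tier III Goods (§9.6)? yes] OR [not a Designated Consignment (§9.10)? yes] → satisfied.
§9.14 — Class-F Clearance: [Scheduled Lot (§9.13)? no] AND [Standard Declaration (§9.4)? yes] → not satisfied.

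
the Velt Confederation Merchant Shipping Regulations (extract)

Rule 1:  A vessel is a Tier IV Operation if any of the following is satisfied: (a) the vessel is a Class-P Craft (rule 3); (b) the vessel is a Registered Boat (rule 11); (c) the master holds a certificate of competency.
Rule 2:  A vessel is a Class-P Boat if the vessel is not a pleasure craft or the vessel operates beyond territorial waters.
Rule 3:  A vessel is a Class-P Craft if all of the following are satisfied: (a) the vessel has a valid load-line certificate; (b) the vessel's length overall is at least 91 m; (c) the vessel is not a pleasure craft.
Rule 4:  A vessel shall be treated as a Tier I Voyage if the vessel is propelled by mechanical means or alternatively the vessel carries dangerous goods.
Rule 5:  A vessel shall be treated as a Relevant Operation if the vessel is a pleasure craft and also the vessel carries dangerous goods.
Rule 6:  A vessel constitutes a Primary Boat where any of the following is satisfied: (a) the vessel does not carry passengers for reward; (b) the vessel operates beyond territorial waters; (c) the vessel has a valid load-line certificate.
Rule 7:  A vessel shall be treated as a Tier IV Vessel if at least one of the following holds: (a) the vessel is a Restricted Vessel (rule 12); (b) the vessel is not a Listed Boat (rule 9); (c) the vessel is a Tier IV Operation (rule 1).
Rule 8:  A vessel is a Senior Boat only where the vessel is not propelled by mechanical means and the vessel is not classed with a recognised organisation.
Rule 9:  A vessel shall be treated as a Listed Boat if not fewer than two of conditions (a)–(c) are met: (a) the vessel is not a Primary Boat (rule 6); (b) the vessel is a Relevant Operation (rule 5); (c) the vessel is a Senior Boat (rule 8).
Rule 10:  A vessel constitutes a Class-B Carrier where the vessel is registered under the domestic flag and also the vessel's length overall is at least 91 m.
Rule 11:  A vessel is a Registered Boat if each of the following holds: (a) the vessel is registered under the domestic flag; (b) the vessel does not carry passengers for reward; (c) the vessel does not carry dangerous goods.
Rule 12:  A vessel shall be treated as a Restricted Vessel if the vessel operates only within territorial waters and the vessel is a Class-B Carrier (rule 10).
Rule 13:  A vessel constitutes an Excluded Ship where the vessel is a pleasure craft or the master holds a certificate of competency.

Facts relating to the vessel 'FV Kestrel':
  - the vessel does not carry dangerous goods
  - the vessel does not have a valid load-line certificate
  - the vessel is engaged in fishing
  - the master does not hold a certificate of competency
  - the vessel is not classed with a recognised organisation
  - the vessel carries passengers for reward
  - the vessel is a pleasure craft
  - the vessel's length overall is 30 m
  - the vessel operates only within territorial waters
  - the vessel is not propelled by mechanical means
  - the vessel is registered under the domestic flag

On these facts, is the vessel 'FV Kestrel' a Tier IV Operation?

No

Under rule 3: the vessel has a valid load-line certificate? no; and vessel's length overall: 30 m ≥ 91 m? no; and the vessel is not a pleasure craft? no. So the vessel is not a Class-P Craft.
Under rule 11: the vessel is registered under the domestic flag? yes; and the vessel does not carry passengers for reward? no; and the vessel does not carry dangerous goods? yes. So the vessel is not a Registered Boat.
Under rule 1: Class-P Craft (rule 3)? no; or Registered Boat (rule 11)? no; or the master holds a certificate of competency? no. So the vessel is not a Tier IV Operation.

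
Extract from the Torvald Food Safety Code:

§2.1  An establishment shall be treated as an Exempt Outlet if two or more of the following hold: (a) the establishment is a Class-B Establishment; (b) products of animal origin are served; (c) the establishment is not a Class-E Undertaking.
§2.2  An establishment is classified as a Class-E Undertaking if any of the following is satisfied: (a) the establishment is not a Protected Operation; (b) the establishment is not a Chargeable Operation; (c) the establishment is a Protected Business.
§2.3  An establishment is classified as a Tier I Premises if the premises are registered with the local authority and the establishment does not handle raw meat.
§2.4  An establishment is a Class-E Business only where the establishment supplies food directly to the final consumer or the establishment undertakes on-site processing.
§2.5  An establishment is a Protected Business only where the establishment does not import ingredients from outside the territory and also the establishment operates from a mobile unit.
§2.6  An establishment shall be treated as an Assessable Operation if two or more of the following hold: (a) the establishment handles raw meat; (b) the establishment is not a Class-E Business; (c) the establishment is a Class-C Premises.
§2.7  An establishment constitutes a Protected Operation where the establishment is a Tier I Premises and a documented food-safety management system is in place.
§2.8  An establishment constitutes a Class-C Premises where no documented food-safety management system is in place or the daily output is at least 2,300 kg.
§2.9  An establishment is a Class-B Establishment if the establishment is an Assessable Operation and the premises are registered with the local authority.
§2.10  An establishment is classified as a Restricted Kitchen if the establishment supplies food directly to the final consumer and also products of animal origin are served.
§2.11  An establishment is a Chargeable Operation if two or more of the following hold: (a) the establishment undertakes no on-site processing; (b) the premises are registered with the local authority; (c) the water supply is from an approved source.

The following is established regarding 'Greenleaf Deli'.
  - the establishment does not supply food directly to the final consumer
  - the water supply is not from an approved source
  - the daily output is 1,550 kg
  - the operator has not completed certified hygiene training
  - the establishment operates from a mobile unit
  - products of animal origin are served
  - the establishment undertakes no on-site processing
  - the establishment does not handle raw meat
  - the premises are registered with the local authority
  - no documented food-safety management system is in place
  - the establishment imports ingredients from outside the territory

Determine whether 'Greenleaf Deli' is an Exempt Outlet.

§2.4 — Class-E Business: [the establishment supplies food directly to the final consumer? no] OR [the establishment undertakes on-site processing? no] → not satisfied.
§2.8 — Class-C Premises: [no documented food-safety management system is in place? yes] OR [daily output: 1,550 kg ≥ 2,300 kg? no] → satisfied.
§2.6 — Assessable Operation: the establishment handles raw meat? no; not a Class-E Business (§2.4)? yes; Class-C Premises (§2.8)? yes — 2 of 3 hold (need ≥2) → satisfied.
§2.9 — Class-B Establishment: [Assessable Operation (§2.6)? yes] AND [the premises are registered with the local authority? yes] → satisfied.
§2.3 — Tier I Premises: [the premises are registered with the local authority? yes] AND [the establishment does not handle raw meat? yes] → satisfied.
§2.7 — Protected Operation: [Tier I Premises (§2.3)? yes] AND [a documented food-safety management system is in place? no] → not satisfied.
§2.11 — Chargeable Operation: the establishment undertakes no on-site processing? yes; the premises are registered with the local authority? yes; the water supply is from an approved source? no — 2 of 3 hold (need ≥2) → satisfied.
§2.5 — Protected Business: [the establishment does not import ingredients from outside the territory? no] AND [the establishment operates from a mobile unit? yes] → not satisfied.
§2.2 — Class-E Undertaking: [not a Protected Operation (§2.7)? yes] OR [not a Chargeable Operation (§2.11)? no] OR [Protected Business (§2.5)? no] → satisfied.
§2.1 — Exempt Outlet: Class-B Establishment (§2.9)? yes; products of animal origin are served? yes; not a Class-E Undertaking (§2.2)? no — 2 of 3 hold (need ≥2) → satisfied.

Yes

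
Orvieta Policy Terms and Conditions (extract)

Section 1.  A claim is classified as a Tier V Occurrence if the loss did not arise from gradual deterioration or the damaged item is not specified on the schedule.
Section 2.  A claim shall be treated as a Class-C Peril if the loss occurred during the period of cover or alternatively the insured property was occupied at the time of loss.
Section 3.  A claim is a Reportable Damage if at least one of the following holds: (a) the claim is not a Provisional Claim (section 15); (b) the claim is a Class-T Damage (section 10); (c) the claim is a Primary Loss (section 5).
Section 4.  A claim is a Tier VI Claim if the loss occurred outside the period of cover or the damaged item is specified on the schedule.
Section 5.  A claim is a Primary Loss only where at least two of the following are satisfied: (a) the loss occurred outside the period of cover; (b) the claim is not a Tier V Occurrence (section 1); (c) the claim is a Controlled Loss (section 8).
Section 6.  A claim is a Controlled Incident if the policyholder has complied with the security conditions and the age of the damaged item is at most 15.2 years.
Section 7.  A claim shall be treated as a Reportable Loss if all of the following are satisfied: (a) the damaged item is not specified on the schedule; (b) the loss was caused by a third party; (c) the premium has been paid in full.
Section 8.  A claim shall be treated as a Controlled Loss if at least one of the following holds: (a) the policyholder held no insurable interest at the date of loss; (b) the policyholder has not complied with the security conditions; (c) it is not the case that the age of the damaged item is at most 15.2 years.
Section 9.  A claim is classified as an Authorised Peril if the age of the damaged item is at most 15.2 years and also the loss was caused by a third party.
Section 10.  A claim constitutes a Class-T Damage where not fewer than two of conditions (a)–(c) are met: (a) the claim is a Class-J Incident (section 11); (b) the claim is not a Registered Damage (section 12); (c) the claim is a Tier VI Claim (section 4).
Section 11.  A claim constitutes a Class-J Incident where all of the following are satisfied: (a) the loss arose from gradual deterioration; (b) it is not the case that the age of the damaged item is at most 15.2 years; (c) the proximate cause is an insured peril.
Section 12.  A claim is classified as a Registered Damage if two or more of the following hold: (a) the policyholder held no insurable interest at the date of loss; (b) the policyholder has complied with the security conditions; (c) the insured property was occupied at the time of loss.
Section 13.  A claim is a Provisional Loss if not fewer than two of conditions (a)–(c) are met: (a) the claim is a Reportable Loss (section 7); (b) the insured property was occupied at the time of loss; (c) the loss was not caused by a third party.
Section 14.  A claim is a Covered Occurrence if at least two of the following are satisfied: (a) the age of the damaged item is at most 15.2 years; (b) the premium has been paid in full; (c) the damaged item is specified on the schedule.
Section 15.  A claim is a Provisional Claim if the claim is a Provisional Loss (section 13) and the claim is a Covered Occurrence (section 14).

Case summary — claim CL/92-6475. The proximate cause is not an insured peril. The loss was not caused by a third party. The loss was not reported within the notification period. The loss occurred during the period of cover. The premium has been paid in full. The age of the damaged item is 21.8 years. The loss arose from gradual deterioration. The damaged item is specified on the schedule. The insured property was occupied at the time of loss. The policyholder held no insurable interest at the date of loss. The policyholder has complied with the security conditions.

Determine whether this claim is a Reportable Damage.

section 7 — Reportable Loss: [the damaged item is not specified on the schedule? no] AND [the loss was caused by a third party? no] AND [the premium has been paid in full? yes] → not satisfied.
section 13 — Provisional Loss: Reportable Loss (section 7)? no; the insured property was occupied at the time of loss? yes; the loss was not caused by a third party? yes — 2 of 3 hold (need ≥2) → satisfied.
section 14 — Covered Occurrence: age of the damaged item: 21.8 years ≤ 15.2 years? no; the premium has been paid in full? yes; the damaged item is specified on the schedule? yes — 2 of 3 hold (need ≥2) → satisfied.
section 15 — Provisional Claim: [Provisional Loss (section 13)? yes] AND [Covered Occurrence (section 14)? yes] → satisfied.
section 11 — Class-J Incident: [the loss arose from gradual deterioration? yes] AND [age of the damaged item: 21.8 years ≤ 15.2 years? no, so negated condition yes] AND [the proximate cause is an insured peril? no] → not satisfied.
section 12 — Registered Damage: the policyholder held no insurable interest at the date of loss? yes; the policyholder has complied with the security conditions? yes; the insured property was occupied at the time of loss? yes — 3 of 3 hold (need ≥2) → satisfied.
section 4 — Tier VI Claim: [the loss occurred outside the period of cover? no] OR [the damaged item is specified on the schedule? yes] → satisfied.
section 10 — Class-T Damage: Class-J Incident (section 11)? no; not a Registered Damage (section 12)? no; Tier VI Claim (section 4)? yes — 1 of 3 hold (need ≥2) → not satisfied.
section 1 — Tier V Occurrence: [the loss did not arise from gradual deterioration? no] OR [the damaged item is not specified on the schedule? no] → not satisfied.
section 8 — Controlled Loss: [the policyholder held no insurable interest at the date of loss? yes] OR [the policyholder has not complied with the security conditions? no] OR [age of the damaged item: 21.8 years ≤ 15.2 years? no, so negated condition yes] → satisfied.
section 5 — Primary Loss: the loss occurred outside the period of cover? no; not a Tier V Occurrence (section 1)? yes; Controlled Loss (section 8)? yes — 2 of 3 hold (need ≥2) → satisfied.
section 3 — Reportable Damage: [not a Provisional Claim (section 15)? no] OR [Class-T Damage (section 10)? no] OR [Primary Loss (section 5)? yes] → satisfied.

Yes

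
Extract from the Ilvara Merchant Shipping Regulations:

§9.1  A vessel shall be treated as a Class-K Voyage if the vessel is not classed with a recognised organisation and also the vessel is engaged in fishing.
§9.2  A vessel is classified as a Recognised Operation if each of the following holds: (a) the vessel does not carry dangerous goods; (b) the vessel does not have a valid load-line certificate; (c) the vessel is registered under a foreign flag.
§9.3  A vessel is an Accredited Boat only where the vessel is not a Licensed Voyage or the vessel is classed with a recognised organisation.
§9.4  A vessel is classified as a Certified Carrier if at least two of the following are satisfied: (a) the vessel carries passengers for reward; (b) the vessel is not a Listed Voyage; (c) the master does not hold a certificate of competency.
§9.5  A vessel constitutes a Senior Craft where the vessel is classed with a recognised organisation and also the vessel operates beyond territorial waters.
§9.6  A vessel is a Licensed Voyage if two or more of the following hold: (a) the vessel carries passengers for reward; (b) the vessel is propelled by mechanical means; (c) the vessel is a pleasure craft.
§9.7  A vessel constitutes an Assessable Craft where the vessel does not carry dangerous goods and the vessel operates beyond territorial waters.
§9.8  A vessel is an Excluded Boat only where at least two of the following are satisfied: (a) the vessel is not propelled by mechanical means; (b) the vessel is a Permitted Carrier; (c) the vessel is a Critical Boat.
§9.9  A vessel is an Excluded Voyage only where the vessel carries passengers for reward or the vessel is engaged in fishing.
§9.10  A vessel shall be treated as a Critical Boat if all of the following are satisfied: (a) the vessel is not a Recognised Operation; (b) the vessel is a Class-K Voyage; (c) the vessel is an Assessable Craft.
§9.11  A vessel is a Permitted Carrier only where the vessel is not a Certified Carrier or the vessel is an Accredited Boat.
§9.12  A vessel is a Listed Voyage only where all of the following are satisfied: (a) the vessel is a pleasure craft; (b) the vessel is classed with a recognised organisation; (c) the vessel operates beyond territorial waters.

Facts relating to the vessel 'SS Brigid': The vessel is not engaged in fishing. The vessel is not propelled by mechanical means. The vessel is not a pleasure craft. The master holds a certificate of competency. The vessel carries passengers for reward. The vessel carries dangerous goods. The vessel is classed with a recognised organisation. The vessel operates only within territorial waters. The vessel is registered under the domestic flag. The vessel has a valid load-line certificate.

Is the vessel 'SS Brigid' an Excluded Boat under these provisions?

Yes

§9.12 — Listed Voyage: [the vessel is a pleasure craft? no] AND [the vessel is classed with a recognised organisation? yes] AND [the vessel operates beyond territorial waters? no] → not satisfied.
§9.4 — Certified Carrier: the vessel carries passengers for reward? yes; not a Listed Voyage (§9.12)? yes; the master does not hold a certificate of competency? no — 2 of 3 hold (need ≥2) → satisfied.
§9.6 — Licensed Voyage: the vessel carries passengers for reward? yes; the vessel is propelled by mechanical means? no; the vessel is a pleasure craft? no — 1 of 3 hold (need ≥2) → not satisfied.
§9.3 — Accredited Boat: [not a Licensed Voyage (§9.6)? yes] OR [the vessel is classed with a recognised organisation? yes] → satisfied.
§9.11 — Permitted Carrier: [not a Certified Carrier (§9.4)? no] OR [Accredited Boat (§9.3)? yes] → satisfied.
§9.2 — Recognised Operation: [the vessel does not carry dangerous goods? no] AND [the vessel does not have a valid load-line certificate? no] AND [the vessel is registered under a foreign flag? no] → not satisfied.
§9.1 — Class-K Voyage: [the vessel is not classed with a recognised organisation? no] AND [the vessel is engaged in fishing? no] → not satisfied.
§9.7 — Assessable Craft: [the vessel does not carry dangerous goods? no] AND [the vessel operates beyond territorial waters? no] → not satisfied.
§9.10 — Critical Boat: [not a Recognised Operation (§9.2)? yes] AND [Class-K Voyage (§9.1)? no] AND [Assessable Craft (§9.7)? no] → not satisfied.
§9.8 — Excluded Boat: the vessel is not propelled by mechanical means? yes; Permitted Carrier (§9.11)? yes; Critical Boat (§9.10)? no — 2 of 3 hold (need ≥2) → satisfied.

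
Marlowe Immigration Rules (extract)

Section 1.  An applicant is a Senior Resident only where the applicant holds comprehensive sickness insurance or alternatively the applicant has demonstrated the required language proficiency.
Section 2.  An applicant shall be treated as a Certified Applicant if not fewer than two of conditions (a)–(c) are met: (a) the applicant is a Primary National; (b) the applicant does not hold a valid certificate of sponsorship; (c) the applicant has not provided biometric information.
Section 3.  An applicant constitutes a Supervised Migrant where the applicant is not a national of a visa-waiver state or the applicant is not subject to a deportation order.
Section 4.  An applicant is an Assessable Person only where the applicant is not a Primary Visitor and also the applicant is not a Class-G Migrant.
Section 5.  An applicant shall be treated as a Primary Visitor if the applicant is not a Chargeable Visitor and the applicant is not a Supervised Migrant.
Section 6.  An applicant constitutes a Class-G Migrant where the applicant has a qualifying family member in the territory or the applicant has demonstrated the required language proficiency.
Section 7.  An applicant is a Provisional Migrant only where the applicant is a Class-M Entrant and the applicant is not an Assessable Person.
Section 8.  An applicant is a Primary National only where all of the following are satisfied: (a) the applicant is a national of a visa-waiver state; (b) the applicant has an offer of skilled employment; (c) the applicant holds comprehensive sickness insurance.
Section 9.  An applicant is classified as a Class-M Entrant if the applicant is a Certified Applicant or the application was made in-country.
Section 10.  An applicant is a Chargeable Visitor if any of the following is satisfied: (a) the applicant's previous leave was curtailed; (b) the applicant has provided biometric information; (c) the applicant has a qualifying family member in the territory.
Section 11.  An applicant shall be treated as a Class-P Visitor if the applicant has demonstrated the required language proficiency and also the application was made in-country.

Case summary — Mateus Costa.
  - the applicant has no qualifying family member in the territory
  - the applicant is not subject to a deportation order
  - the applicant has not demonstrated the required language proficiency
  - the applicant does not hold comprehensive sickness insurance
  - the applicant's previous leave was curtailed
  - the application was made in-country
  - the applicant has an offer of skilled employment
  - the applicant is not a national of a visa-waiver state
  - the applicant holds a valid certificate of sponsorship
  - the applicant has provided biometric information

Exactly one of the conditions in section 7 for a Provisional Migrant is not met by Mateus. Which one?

section 8 — Primary National: [the applicant is a national of a visa-waiver state? no] AND [the applicant has an offer of skilled employment? yes] AND [the applicant holds comprehensive sickness insurance? no] → not satisfied.
section 2 — Certified Applicant: Primary National (section 8)? no; the applicant does not hold a valid certificate of sponsorship? no; the applicant has not provided biometric information? no — 0 of 3 hold (need ≥2) → not satisfied.
section 9 — Class-M Entrant: [Certified Applicant (section 2)? no] OR [the application was made in-country? yes] → satisfied.
section 10 — Chargeable Visitor: [the applicant's previous leave was curtailed? yes] OR [the applicant has provided biometric information? yes] OR [the applicant has a qualifying family member in the territory? no] → satisfied.
section 3 — Supervised Migrant: [the applicant is not a national of a visa-waiver state? yes] OR [the applicant is not subject to a deportation order? yes] → satisfied.
section 5 — Primary Visitor: [not a Chargeable Visitor (section 10)? no] AND [not a Supervised Migrant (section 3)? no] → not satisfied.
section 6 — Class-G Migrant: [the applicant has a qualifying family member in the territory? no] OR [the applicant has demonstrated the required language proficiency? no] → not satisfied.
section 4 — Assessable Person: [not a Primary Visitor (section 5)? yes] AND [not a Class-G Migrant (section 6)? yes] → satisfied.
section 7 — Provisional Migrant: [Class-M Entrant (section 9)? yes] AND [not an Assessable Person (section 4)? no] → not satisfied.

Assessable Person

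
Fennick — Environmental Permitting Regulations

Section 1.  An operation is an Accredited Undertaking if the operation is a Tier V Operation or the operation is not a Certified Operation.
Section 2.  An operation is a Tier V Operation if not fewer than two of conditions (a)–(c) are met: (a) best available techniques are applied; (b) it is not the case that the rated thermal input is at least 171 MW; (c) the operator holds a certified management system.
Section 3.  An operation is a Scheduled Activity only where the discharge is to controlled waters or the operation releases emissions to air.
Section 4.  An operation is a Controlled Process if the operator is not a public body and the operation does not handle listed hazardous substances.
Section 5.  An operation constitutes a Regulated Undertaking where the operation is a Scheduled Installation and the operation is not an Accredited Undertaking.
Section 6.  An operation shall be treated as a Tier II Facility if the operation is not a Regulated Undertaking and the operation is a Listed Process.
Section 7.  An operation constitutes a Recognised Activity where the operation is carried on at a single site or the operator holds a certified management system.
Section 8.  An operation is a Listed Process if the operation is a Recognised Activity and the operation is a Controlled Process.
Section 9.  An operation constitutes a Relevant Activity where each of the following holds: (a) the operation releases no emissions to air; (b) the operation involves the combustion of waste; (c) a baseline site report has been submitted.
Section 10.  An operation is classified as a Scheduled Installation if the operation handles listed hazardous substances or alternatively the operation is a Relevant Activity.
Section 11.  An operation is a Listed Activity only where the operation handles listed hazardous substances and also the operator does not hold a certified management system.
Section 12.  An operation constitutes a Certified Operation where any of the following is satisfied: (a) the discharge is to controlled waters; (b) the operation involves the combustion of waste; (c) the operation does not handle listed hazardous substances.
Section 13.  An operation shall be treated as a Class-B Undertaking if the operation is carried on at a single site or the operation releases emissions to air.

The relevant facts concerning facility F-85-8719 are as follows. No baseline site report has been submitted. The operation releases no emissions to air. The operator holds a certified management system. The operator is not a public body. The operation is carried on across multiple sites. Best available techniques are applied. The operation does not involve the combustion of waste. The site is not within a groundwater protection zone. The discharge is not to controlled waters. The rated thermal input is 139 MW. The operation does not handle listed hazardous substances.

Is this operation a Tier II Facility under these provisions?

Yes

section 9 — Relevant Activity: [the operation releases no emissions to air? yes] AND [the operation involves the combustion of waste? no] AND [a baseline site report has been submitted? no] → not satisfied.
section 10 — Scheduled Installation: [the operation handles listed hazardous substances? no] OR [Relevant Activity (section 9)? no] → not satisfied.
section 2 — Tier V Operation: best available techniques are applied? yes; rated thermal input: 139 MW ≥ 171 MW? no, so negated condition yes; the operator holds a certified management system? yes — 3 of 3 hold (need ≥2) → satisfied.
section 12 — Certified Operation: [the discharge is to controlled waters? no] OR [the operation involves the combustion of waste? no] OR [the operation does not handle listed hazardous substances? yes] → satisfied.
section 1 — Accredited Undertaking: [Tier V Operation (section 2)? yes] OR [not a Certified Operation (section 12)? no] → satisfied.
section 5 — Regulated Undertaking: [Scheduled Installation (section 10)? no] AND [not an Accredited Undertaking (section 1)? no] → not satisfied.
section 7 — Recognised Activity: [the operation is carried on at a single site? no] OR [the operator holds a certified management system? yes] → satisfied.
section 4 — Controlled Process: [the operator is not a public body? yes] AND [the operation does not handle listed hazardous substances? yes] → satisfied.
section 8 — Listed Process: [Recognised Activity (section 7)? yes] AND [Controlled Process (section 4)? yes] → satisfied.
section 6 — Tier II Facility: [not a Regulated Undertaking (section 5)? yes] AND [Listed Process (section 8)? yes] → satisfied.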